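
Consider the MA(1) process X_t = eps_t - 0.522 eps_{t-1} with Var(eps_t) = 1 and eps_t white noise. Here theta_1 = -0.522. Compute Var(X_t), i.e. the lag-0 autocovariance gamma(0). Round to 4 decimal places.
\gamma(0) = 1.2725

For an MA(q) process X_t = eps_t + sum_i theta_i eps_{t-i} with
Var(eps_t) = sigma^2, the variance is
  gamma(0) = sigma^2 * (1 + sum_i theta_i^2).
  sum_i theta_i^2 = (-0.522)^2 = 0.272484.
  gamma(0) = 1 * (1 + 0.272484) = 1 * 1.272484 = 1.272484, which rounds to 1.2725.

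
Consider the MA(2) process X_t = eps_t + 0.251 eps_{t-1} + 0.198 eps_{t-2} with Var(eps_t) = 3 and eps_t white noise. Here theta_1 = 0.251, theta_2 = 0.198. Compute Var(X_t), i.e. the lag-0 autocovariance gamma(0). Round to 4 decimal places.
\gamma(0) = 3.3066

For an MA(q) process X_t = eps_t + sum_i theta_i eps_{t-i} with
Var(eps_t) = sigma^2, the variance is
  gamma(0) = sigma^2 * (1 + sum_i theta_i^2).
  sum_i theta_i^2 = (0.251)^2 + (0.198)^2 = 0.063001 + 0.039204 = 0.102205.
  gamma(0) = 3 * (1 + 0.102205) = 3 * 1.102205 = 3.306615, which rounds to 3.3066.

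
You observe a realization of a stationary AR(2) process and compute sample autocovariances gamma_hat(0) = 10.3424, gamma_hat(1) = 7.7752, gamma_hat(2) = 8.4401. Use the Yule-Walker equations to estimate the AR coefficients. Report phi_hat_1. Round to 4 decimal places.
\hat\phi_{1} = 0.3180

The Yule-Walker equations for an AR(p) process read, in matrix form,
  Gamma_p phi = r_p,   with   (Gamma_p)_{ij} = gamma(|i - j|),
                       (r_p)_i = gamma(i),   i,j = 1..p.
Substitute the sample gammas (Toeplitz matrix and right-hand side of size 2):
  Gamma_p = [[10.3424, 7.7752], [7.7752, 10.3424]]
  r_p     = [7.7752, 8.4401]
Written out:
  10.3424 phi_1 + 7.7752 phi_2 = 7.7752
  7.7752 phi_1 + 10.3424 phi_2 = 8.4401
Solve by Cramer's rule:
  det = gamma(0)^2 - gamma(1)^2 = (10.3424)^2 - (7.7752)^2 = 106.96523776 - 60.45373504 = 46.51150272
  phi_hat_1 = [gamma(1) gamma(0) - gamma(1) gamma(2)] / det = [(7.7752)(10.3424) - (7.7752)(8.4401)] / 46.51150272 = 14.79076296 / 46.51150272 = 0.318
  phi_hat_2 = [gamma(0) gamma(2) - gamma(1)^2] / det = [(10.3424)(8.4401) - (7.7752)^2] / 46.51150272 = 26.8371552 / 46.51150272 = 0.577
So phi_hat = [0.3180, 0.5770].
Therefore phi_hat_1 = 0.3180.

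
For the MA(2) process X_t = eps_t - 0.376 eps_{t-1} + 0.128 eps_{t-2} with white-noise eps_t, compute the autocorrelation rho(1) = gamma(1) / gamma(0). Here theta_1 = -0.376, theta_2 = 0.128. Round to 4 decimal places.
\rho(1) = -0.3663

For an MA(q) process with theta_0 = 1, the autocovariance is
  gamma(k) = sigma^2 * sum_{i=0..q-k} theta_i * theta_{i+k},
and rho(k) = gamma(k) / gamma(0). Sigma^2 cancels.
  numerator   = (1)*(-0.376) + (-0.376)*(0.128) = -0.424128.
  denominator = (1)^2 + (-0.376)^2 + (0.128)^2 = 1.15776.
  rho(1) = -0.424128 / 1.15776 = -0.3663.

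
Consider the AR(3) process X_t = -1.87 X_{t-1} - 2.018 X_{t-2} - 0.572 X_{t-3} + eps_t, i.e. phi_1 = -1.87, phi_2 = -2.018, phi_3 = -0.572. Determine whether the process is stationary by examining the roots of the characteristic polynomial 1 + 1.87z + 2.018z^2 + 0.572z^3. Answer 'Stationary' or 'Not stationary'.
\text{Not stationary}

The AR(p) characteristic polynomial is P(z) = 1 + 1.87z + 2.018z^2 + 0.572z^3.
Stationarity requires all roots to lie outside the unit circle, i.e. |z| > 1 for every root.
Degree 3: look for a simple real root z0 first, then factor out (1 - z/z0) and solve the remaining quadratic.
Testing z0 = -2.5: P(-2.5) = 1 + (1.87)(-2.5) + (2.018)(-2.5)^2 + (0.572)(-2.5)^3
  = 1 + (-4.675) + (12.6125) + (-8.9375) = 0.  So z_0 = -2.5 is a root, |z_0| = 2.5.
Divide out the factor (1 + 0.4 z) = (1 - z/z0) (since 1/z0 = -0.4):
  P(z) = (1 + 0.4 z)(1 + (1.47) z + (1.43) z^2)
  [check: z-coef 1.47 - (-0.4) = 1.87; z^2-coef 1.43 - (-0.4)(1.47) = 2.018; z^3-coef -(-0.4)(1.43) = 0.572.]
Remaining roots from the quadratic factor 1 + (1.47) z + (1.43) z^2:
  Set 1 + (1.47) z + (1.43) z^2 = 0, i.e. a z^2 + b z + c = 0 with a = 1.43, b = 1.47, c = 1.
  Discriminant D = b^2 - 4ac = (1.47)^2 - 4*(1.43)*1 = 2.1609 - (5.72) = -3.5591.
  D < 0, so the roots are the complex-conjugate pair z = (-b +/- i sqrt(-D)) / (2a) = -0.514 +/- 0.6596i.
  For a conjugate pair |z|^2 = z * conj(z) = (product of roots) = c/a = 1/(1.43) = 0.699301, so |z| = sqrt(0.699301) = 0.8362 for both roots.
Moduli of all roots: 2.5000, 0.8362, 0.8362.
All moduli strictly greater than 1? No.
Verdict: Not stationary.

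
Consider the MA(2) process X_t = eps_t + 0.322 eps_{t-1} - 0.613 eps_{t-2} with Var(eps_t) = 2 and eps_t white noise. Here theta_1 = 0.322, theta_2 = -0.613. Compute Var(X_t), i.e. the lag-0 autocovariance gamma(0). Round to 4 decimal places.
\gamma(0) = 2.9589

For an MA(q) process X_t = eps_t + sum_i theta_i eps_{t-i} with
Var(eps_t) = sigma^2, the variance is
  gamma(0) = sigma^2 * (1 + sum_i theta_i^2).
  sum_i theta_i^2 = (0.322)^2 + (-0.613)^2 = 0.103684 + 0.375769 = 0.479453.
  gamma(0) = 2 * (1 + 0.479453) = 2 * 1.479453 = 2.958906, which rounds to 2.9589.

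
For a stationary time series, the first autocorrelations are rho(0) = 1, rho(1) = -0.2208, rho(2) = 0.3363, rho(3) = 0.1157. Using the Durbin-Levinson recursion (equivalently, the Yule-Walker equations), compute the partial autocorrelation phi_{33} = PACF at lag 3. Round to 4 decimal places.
\phi_{33} = 0.2710

The PACF at lag k is phi_{kk}, the last component of the solution
to the Yule-Walker system G_k phi = r_k where
  (G_k)_{ij} = rho(|i - j|), (r_k)_i = rho(i), i,j = 1..k.
Equivalently, Durbin-Levinson gives phi_{kk} iteratively:
  phi_{11} = rho(1)
  phi_{kk} = [rho(k) - sum_{j=1..k-1} phi_{k-1,j} rho(k-j)]
            / [1 - sum_{j=1..k-1} phi_{k-1,j} rho(j)],
  phi_{k,j} = phi_{k-1,j} - phi_{kk} phi_{k-1,k-j},  j = 1..k-1.
Step k = 1:
  phi_11 = rho(1) = -0.2208.
Step k = 2:
  phi_22 = [rho(2) - phi_11 rho(1)] / [1 - phi_11 rho(1)] = [0.3363 - (-0.2208)(-0.2208)] / [1 - (-0.2208)(-0.2208)]
         = 0.28754736 / 0.95124736 = 0.302285.
  Update: phi_21 = phi_11 - phi_22 phi_11 = -0.2208 - (0.302285)(-0.2208) = -0.154056.
Step k = 3:
  phi_33 = [rho(3) - phi_21 rho(2) - phi_22 rho(1)] / [1 - phi_21 rho(1) - phi_22 rho(2)]
    numerator   = 0.1157 - (-0.154056)(0.3363) - (0.302285)(-0.2208) = 0.23425331
    denominator = 1 - (-0.154056)(-0.2208) - (0.302285)(0.3363) = 0.86432624
  phi_33 = 0.23425331 / 0.86432624 = 0.271.
Therefore phi_{33} = 0.2710.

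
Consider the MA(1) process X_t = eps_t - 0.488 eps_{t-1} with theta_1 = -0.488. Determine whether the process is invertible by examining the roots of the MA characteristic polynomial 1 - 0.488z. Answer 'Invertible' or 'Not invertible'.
\text{Invertible}

The MA(q) characteristic polynomial is P(z) = 1 - 0.488z.
Invertibility requires all roots to lie outside the unit circle, i.e. |z| > 1 for every root.
This is linear in z: 1 + (-0.488) z = 0  =>  z = -1/(-0.488) = 2.04918,  |z| = 2.04918.
Moduli of all roots: 2.0492.
All moduli strictly greater than 1? Yes.
Verdict: Invertible.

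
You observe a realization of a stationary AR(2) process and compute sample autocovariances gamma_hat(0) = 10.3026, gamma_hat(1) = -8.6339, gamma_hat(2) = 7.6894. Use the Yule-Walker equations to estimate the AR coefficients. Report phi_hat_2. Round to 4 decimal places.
\hat\phi_{2} = 0.1480

The Yule-Walker equations for an AR(p) process read, in matrix form,
  Gamma_p phi = r_p,   with   (Gamma_p)_{ij} = gamma(|i - j|),
                       (r_p)_i = gamma(i),   i,j = 1..p.
Substitute the sample gammas (Toeplitz matrix and right-hand side of size 2):
  Gamma_p = [[10.3026, -8.6339], [-8.6339, 10.3026]]
  r_p     = [-8.6339, 7.6894]
Written out:
  10.3026 phi_1 - 8.6339 phi_2 = -8.6339
  -8.6339 phi_1 + 10.3026 phi_2 = 7.6894
Solve by Cramer's rule:
  det = gamma(0)^2 - gamma(1)^2 = (10.3026)^2 - (-8.6339)^2 = 106.14356676 - 74.54422921 = 31.59933755
  phi_hat_1 = [gamma(1) gamma(0) - gamma(1) gamma(2)] / det = [(-8.6339)(10.3026) - (-8.6339)(7.6894)] / 31.59933755 = -22.56210748 / 31.59933755 = -0.714
  phi_hat_2 = [gamma(0) gamma(2) - gamma(1)^2] / det = [(10.3026)(7.6894) - (-8.6339)^2] / 31.59933755 = 4.67658323 / 31.59933755 = 0.148
So phi_hat = [-0.7140, 0.1480].
Therefore phi_hat_2 = 0.1480.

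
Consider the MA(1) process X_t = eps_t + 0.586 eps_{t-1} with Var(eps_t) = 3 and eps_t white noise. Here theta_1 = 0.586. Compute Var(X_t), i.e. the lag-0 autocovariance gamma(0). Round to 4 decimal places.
\gamma(0) = 4.0302

For an MA(q) process X_t = eps_t + sum_i theta_i eps_{t-i} with
Var(eps_t) = sigma^2, the variance is
  gamma(0) = sigma^2 * (1 + sum_i theta_i^2).
  sum_i theta_i^2 = (0.586)^2 = 0.343396.
  gamma(0) = 3 * (1 + 0.343396) = 3 * 1.343396 = 4.030188, which rounds to 4.0302.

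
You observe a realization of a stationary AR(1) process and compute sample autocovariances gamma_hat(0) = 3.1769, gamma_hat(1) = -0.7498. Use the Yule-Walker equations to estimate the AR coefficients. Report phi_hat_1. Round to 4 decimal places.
\hat\phi_{1} = -0.2360

The Yule-Walker equations for an AR(p) process read, in matrix form,
  Gamma_p phi = r_p,   with   (Gamma_p)_{ij} = gamma(|i - j|),
                       (r_p)_i = gamma(i),   i,j = 1..p.
Substitute the sample gammas (Toeplitz matrix and right-hand side of size 1):
  Gamma_p = [[3.1769]]
  r_p     = [-0.7498]
With p = 1 this is the single equation gamma(0) phi_1 = gamma(1):
  phi_hat_1 = gamma(1) / gamma(0) = -0.7498 / 3.1769 = -0.2360.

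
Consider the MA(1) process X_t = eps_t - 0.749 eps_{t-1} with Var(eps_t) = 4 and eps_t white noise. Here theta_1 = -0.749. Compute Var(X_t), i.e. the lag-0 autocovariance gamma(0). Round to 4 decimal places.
\gamma(0) = 6.2440

For an MA(q) process X_t = eps_t + sum_i theta_i eps_{t-i} with
Var(eps_t) = sigma^2, the variance is
  gamma(0) = sigma^2 * (1 + sum_i theta_i^2).
  sum_i theta_i^2 = (-0.749)^2 = 0.561001.
  gamma(0) = 4 * (1 + 0.561001) = 4 * 1.561001 = 6.244004, which rounds to 6.2440.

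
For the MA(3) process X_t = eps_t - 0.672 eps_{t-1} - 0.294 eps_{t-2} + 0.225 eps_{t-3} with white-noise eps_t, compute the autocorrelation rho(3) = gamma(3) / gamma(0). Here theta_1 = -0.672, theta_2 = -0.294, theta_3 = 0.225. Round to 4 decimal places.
\rho(3) = 0.1416

For an MA(q) process with theta_0 = 1, the autocovariance is
  gamma(k) = sigma^2 * sum_{i=0..q-k} theta_i * theta_{i+k},
and rho(k) = gamma(k) / gamma(0). Sigma^2 cancels.
  numerator   = (1)*(0.225) = 0.225.
  denominator = (1)^2 + (-0.672)^2 + (-0.294)^2 + (0.225)^2 = 1.588645.
  rho(3) = 0.225 / 1.588645 = 0.1416.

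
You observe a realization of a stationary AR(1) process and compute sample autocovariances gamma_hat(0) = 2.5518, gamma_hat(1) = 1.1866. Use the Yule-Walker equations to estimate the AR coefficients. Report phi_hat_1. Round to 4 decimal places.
\hat\phi_{1} = 0.4650

The Yule-Walker equations for an AR(p) process read, in matrix form,
  Gamma_p phi = r_p,   with   (Gamma_p)_{ij} = gamma(|i - j|),
                       (r_p)_i = gamma(i),   i,j = 1..p.
Substitute the sample gammas (Toeplitz matrix and right-hand side of size 1):
  Gamma_p = [[2.5518]]
  r_p     = [1.1866]
With p = 1 this is the single equation gamma(0) phi_1 = gamma(1):
  phi_hat_1 = gamma(1) / gamma(0) = 1.1866 / 2.5518 = 0.4650.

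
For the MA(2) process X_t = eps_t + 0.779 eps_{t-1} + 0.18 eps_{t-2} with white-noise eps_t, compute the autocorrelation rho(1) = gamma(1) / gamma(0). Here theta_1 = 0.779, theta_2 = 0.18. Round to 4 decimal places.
\rho(1) = 0.5608

For an MA(q) process with theta_0 = 1, the autocovariance is
  gamma(k) = sigma^2 * sum_{i=0..q-k} theta_i * theta_{i+k},
and rho(k) = gamma(k) / gamma(0). Sigma^2 cancels.
  numerator   = (1)*(0.779) + (0.779)*(0.18) = 0.91922.
  denominator = (1)^2 + (0.779)^2 + (0.18)^2 = 1.639241.
  rho(1) = 0.91922 / 1.639241 = 0.5608.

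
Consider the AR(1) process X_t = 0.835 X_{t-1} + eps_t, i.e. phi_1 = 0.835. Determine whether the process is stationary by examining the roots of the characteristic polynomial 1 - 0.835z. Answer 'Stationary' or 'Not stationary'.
\text{Stationary}

The AR(p) characteristic polynomial is P(z) = 1 - 0.835z.
Stationarity requires all roots to lie outside the unit circle, i.e. |z| > 1 for every root.
This is linear in z: 1 + (-0.835) z = 0  =>  z = -1/(-0.835) = 1.197605,  |z| = 1.197605.
Moduli of all roots: 1.1976.
All moduli strictly greater than 1? Yes.
Verdict: Stationary.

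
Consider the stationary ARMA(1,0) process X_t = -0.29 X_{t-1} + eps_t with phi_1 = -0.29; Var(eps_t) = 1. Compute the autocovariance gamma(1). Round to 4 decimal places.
\gamma(1) = -0.3166

Multiply the model equation by X_{t-k} and take expectations. With theta_0 = psi_0 = 1 and psi_j the MA(infinity) weights, this gives
  gamma(k) - sum_i phi_i gamma(k-i) = c_k,
  c_k = sigma^2 * sum_{j=k..q} theta_j psi_{j-k}   (c_k = 0 for k > q),
using gamma(-m) = gamma(m).
Pure AR (q = 0): c_0 = sigma^2 = 1, c_k = 0 for k >= 1.
Equations for k = 0 and k = 1 (AR order 1):
  gamma(0) = phi_1 gamma(1) + c_0
  gamma(1) = phi_1 gamma(0) + c_1
Substituting the second into the first: gamma(0) (1 - phi_1^2) = c_0 + phi_1 c_1, so
  gamma(0) = c_0 / (1 - phi_1^2) = 1 / (1 - (-0.29)^2) = 1 / 0.9159 = 1.091822.
  gamma(1) = phi_1 gamma(0) = (-0.29)(1.091822) = -0.316628.
Therefore gamma(1) = -0.3166 (to 4 decimal places).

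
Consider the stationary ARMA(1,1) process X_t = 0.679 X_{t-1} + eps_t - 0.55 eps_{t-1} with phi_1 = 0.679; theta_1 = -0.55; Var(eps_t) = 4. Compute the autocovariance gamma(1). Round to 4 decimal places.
\gamma(1) = 0.5999

Multiply the model equation by X_{t-k} and take expectations. With theta_0 = psi_0 = 1 and psi_j the MA(infinity) weights, this gives
  gamma(k) - sum_i phi_i gamma(k-i) = c_k,
  c_k = sigma^2 * sum_{j=k..q} theta_j psi_{j-k}   (c_k = 0 for k > q),
using gamma(-m) = gamma(m).
psi-weights needed (psi_j = theta_j + sum_i phi_i psi_{j-i}):
  psi_1 = theta_1 + phi_1 = -0.55 + (0.679) = 0.129
Right-hand sides:
  c_0 = sigma^2 (1 + theta_1 psi_1) = 4 * (1 + (-0.55)(0.129)) = 4 * 0.92905 = 3.7162
  c_1 = sigma^2 theta_1 = 4 * (-0.55) = -2.2
  c_2 = 0
Equations for k = 0 and k = 1 (AR order 1):
  gamma(0) = phi_1 gamma(1) + c_0
  gamma(1) = phi_1 gamma(0) + c_1
Substituting the second into the first: gamma(0) (1 - phi_1^2) = c_0 + phi_1 c_1, so
  gamma(0) = (c_0 + phi_1 c_1) / (1 - phi_1^2) = (3.7162 + (0.679)(-2.2)) / (1 - (0.679)^2) = 2.2224 / 0.538959 = 4.123505.
  gamma(1) = phi_1 gamma(0) + c_1 = (0.679)(4.123505) + (-2.2) = 0.59986.
Therefore gamma(1) = 0.5999 (to 4 decimal places).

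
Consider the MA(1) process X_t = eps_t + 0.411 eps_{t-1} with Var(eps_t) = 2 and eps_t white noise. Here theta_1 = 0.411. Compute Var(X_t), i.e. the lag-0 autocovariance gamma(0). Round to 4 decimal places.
\gamma(0) = 2.3378

For an MA(q) process X_t = eps_t + sum_i theta_i eps_{t-i} with
Var(eps_t) = sigma^2, the variance is
  gamma(0) = sigma^2 * (1 + sum_i theta_i^2).
  sum_i theta_i^2 = (0.411)^2 = 0.168921.
  gamma(0) = 2 * (1 + 0.168921) = 2 * 1.168921 = 2.337842, which rounds to 2.3378.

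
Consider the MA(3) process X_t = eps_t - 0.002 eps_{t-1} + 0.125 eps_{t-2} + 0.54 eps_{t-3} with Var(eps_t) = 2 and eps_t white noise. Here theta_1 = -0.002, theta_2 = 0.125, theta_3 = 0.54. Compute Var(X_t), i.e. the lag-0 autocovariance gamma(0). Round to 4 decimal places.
\gamma(0) = 2.6145

For an MA(q) process X_t = eps_t + sum_i theta_i eps_{t-i} with
Var(eps_t) = sigma^2, the variance is
  gamma(0) = sigma^2 * (1 + sum_i theta_i^2).
  sum_i theta_i^2 = (-0.002)^2 + (0.125)^2 + (0.54)^2 = 0.000004 + 0.015625 + 0.2916 = 0.307229.
  gamma(0) = 2 * (1 + 0.307229) = 2 * 1.307229 = 2.614458, which rounds to 2.6145.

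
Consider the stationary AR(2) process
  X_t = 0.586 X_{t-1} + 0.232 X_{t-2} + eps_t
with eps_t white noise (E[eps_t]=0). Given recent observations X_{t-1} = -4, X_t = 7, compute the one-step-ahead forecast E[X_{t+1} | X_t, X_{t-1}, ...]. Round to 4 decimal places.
E[X_{t+1} \mid \mathcal F_t] = 3.1740

For an AR(p) model X_t = c + sum_i phi_i X_{t-i} + eps_t, the
one-step-ahead conditional mean is
  E[X_{t+1} | X_t, ...] = c + sum_i phi_i X_{t+1-i}.
Substitute known values:
  E[X_{t+1} | ...] = (0.586) * (7) + (0.232) * (-4)
                   = 3.1740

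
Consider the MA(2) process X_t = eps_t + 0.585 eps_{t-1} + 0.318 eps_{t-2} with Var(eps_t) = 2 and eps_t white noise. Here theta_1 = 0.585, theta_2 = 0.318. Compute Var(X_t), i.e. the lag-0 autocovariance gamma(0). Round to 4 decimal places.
\gamma(0) = 2.8867

For an MA(q) process X_t = eps_t + sum_i theta_i eps_{t-i} with
Var(eps_t) = sigma^2, the variance is
  gamma(0) = sigma^2 * (1 + sum_i theta_i^2).
  sum_i theta_i^2 = (0.585)^2 + (0.318)^2 = 0.342225 + 0.101124 = 0.443349.
  gamma(0) = 2 * (1 + 0.443349) = 2 * 1.443349 = 2.886698, which rounds to 2.8867.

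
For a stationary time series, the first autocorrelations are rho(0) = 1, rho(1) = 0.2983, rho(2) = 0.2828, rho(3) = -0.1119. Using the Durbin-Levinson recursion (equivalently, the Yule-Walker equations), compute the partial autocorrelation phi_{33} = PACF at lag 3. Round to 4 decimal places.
\phi_{33} = -0.2780

The PACF at lag k is phi_{kk}, the last component of the solution
to the Yule-Walker system G_k phi = r_k where
  (G_k)_{ij} = rho(|i - j|), (r_k)_i = rho(i), i,j = 1..k.
Equivalently, Durbin-Levinson gives phi_{kk} iteratively:
  phi_{11} = rho(1)
  phi_{kk} = [rho(k) - sum_{j=1..k-1} phi_{k-1,j} rho(k-j)]
            / [1 - sum_{j=1..k-1} phi_{k-1,j} rho(j)],
  phi_{k,j} = phi_{k-1,j} - phi_{kk} phi_{k-1,k-j},  j = 1..k-1.
Step k = 1:
  phi_11 = rho(1) = 0.2983.
Step k = 2:
  phi_22 = [rho(2) - phi_11 rho(1)] / [1 - phi_11 rho(1)] = [0.2828 - (0.2983)(0.2983)] / [1 - (0.2983)(0.2983)]
         = 0.19381711 / 0.91101711 = 0.212748.
  Update: phi_21 = phi_11 - phi_22 phi_11 = 0.2983 - (0.212748)(0.2983) = 0.234837.
Step k = 3:
  phi_33 = [rho(3) - phi_21 rho(2) - phi_22 rho(1)] / [1 - phi_21 rho(1) - phi_22 rho(2)]
    numerator   = -0.1119 - (0.234837)(0.2828) - (0.212748)(0.2983) = -0.24177472
    denominator = 1 - (0.234837)(0.2983) - (0.212748)(0.2828) = 0.8697829
  phi_33 = -0.24177472 / 0.8697829 = -0.278.
Therefore phi_{33} = -0.2780.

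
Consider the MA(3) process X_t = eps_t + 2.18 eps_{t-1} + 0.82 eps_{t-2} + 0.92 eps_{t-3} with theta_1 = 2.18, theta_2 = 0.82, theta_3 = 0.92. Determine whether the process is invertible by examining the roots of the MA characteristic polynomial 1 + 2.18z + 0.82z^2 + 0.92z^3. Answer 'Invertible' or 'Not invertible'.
\text{Not invertible}

The MA(q) characteristic polynomial is P(z) = 1 + 2.18z + 0.82z^2 + 0.92z^3.
Invertibility requires all roots to lie outside the unit circle, i.e. |z| > 1 for every root.
Degree 3: look for a simple real root z0 first, then factor out (1 - z/z0) and solve the remaining quadratic.
Testing z0 = -0.5: P(-0.5) = 1 + (2.18)(-0.5) + (0.82)(-0.5)^2 + (0.92)(-0.5)^3
  = 1 + (-1.09) + (0.205) + (-0.115) = 0.  So z_0 = -0.5 is a root, |z_0| = 0.5.
Divide out the factor (1 + 2 z) = (1 - z/z0) (since 1/z0 = -2):
  P(z) = (1 + 2 z)(1 + (0.18) z + (0.46) z^2)
  [check: z-coef 0.18 - (-2) = 2.18; z^2-coef 0.46 - (-2)(0.18) = 0.82; z^3-coef -(-2)(0.46) = 0.92.]
Remaining roots from the quadratic factor 1 + (0.18) z + (0.46) z^2:
  Set 1 + (0.18) z + (0.46) z^2 = 0, i.e. a z^2 + b z + c = 0 with a = 0.46, b = 0.18, c = 1.
  Discriminant D = b^2 - 4ac = (0.18)^2 - 4*(0.46)*1 = 0.0324 - (1.84) = -1.8076.
  D < 0, so the roots are the complex-conjugate pair z = (-b +/- i sqrt(-D)) / (2a) = -0.1957 +/- 1.4614i.
  For a conjugate pair |z|^2 = z * conj(z) = (product of roots) = c/a = 1/(0.46) = 2.173913, so |z| = sqrt(2.173913) = 1.4744 for both roots.
Moduli of all roots: 0.5000, 1.4744, 1.4744.
All moduli strictly greater than 1? No.
Verdict: Not invertible.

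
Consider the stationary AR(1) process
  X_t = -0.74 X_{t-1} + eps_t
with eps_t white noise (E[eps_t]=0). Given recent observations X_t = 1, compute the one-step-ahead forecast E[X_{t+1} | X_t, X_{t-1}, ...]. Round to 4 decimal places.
E[X_{t+1} \mid \mathcal F_t] = -0.7400

For an AR(p) model X_t = c + sum_i phi_i X_{t-i} + eps_t, the
one-step-ahead conditional mean is
  E[X_{t+1} | X_t, ...] = c + sum_i phi_i X_{t+1-i}.
Substitute known values:
  E[X_{t+1} | ...] = (-0.74) * (1)
                   = -0.7400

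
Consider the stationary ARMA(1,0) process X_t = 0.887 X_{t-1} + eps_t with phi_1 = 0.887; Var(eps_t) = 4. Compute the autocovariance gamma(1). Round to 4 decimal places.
\gamma(1) = 16.6392

Multiply the model equation by X_{t-k} and take expectations. With theta_0 = psi_0 = 1 and psi_j the MA(infinity) weights, this gives
  gamma(k) - sum_i phi_i gamma(k-i) = c_k,
  c_k = sigma^2 * sum_{j=k..q} theta_j psi_{j-k}   (c_k = 0 for k > q),
using gamma(-m) = gamma(m).
Pure AR (q = 0): c_0 = sigma^2 = 4, c_k = 0 for k >= 1.
Equations for k = 0 and k = 1 (AR order 1):
  gamma(0) = phi_1 gamma(1) + c_0
  gamma(1) = phi_1 gamma(0) + c_1
Substituting the second into the first: gamma(0) (1 - phi_1^2) = c_0 + phi_1 c_1, so
  gamma(0) = c_0 / (1 - phi_1^2) = 4 / (1 - (0.887)^2) = 4 / 0.213231 = 18.758998.
  gamma(1) = phi_1 gamma(0) = (0.887)(18.758998) = 16.639232.
Therefore gamma(1) = 16.6392 (to 4 decimal places).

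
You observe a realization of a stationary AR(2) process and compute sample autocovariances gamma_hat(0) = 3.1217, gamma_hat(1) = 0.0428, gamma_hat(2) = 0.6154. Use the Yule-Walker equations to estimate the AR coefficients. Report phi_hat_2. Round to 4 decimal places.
\hat\phi_{2} = 0.1970

The Yule-Walker equations for an AR(p) process read, in matrix form,
  Gamma_p phi = r_p,   with   (Gamma_p)_{ij} = gamma(|i - j|),
                       (r_p)_i = gamma(i),   i,j = 1..p.
Substitute the sample gammas (Toeplitz matrix and right-hand side of size 2):
  Gamma_p = [[3.1217, 0.0428], [0.0428, 3.1217]]
  r_p     = [0.0428, 0.6154]
Written out:
  3.1217 phi_1 + 0.0428 phi_2 = 0.0428
  0.0428 phi_1 + 3.1217 phi_2 = 0.6154
Solve by Cramer's rule:
  det = gamma(0)^2 - gamma(1)^2 = (3.1217)^2 - (0.0428)^2 = 9.74501089 - 0.00183184 = 9.74317905
  phi_hat_1 = [gamma(1) gamma(0) - gamma(1) gamma(2)] / det = [(0.0428)(3.1217) - (0.0428)(0.6154)] / 9.74317905 = 0.10726964 / 9.74317905 = 0.011
  phi_hat_2 = [gamma(0) gamma(2) - gamma(1)^2] / det = [(3.1217)(0.6154) - (0.0428)^2] / 9.74317905 = 1.91926234 / 9.74317905 = 0.197
So phi_hat = [0.0110, 0.1970].
Therefore phi_hat_2 = 0.1970.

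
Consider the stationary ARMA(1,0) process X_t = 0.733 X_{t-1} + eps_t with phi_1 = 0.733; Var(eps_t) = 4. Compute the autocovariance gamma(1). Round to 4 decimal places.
\gamma(1) = 6.3366

Multiply the model equation by X_{t-k} and take expectations. With theta_0 = psi_0 = 1 and psi_j the MA(infinity) weights, this gives
  gamma(k) - sum_i phi_i gamma(k-i) = c_k,
  c_k = sigma^2 * sum_{j=k..q} theta_j psi_{j-k}   (c_k = 0 for k > q),
using gamma(-m) = gamma(m).
Pure AR (q = 0): c_0 = sigma^2 = 4, c_k = 0 for k >= 1.
Equations for k = 0 and k = 1 (AR order 1):
  gamma(0) = phi_1 gamma(1) + c_0
  gamma(1) = phi_1 gamma(0) + c_1
Substituting the second into the first: gamma(0) (1 - phi_1^2) = c_0 + phi_1 c_1, so
  gamma(0) = c_0 / (1 - phi_1^2) = 4 / (1 - (0.733)^2) = 4 / 0.462711 = 8.644705.
  gamma(1) = phi_1 gamma(0) = (0.733)(8.644705) = 6.336569.
Therefore gamma(1) = 6.3366 (to 4 decimal places).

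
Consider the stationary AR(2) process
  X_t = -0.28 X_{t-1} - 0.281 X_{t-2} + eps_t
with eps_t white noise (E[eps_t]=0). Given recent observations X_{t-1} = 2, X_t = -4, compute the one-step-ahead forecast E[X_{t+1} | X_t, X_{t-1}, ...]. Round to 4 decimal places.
E[X_{t+1} \mid \mathcal F_t] = 0.5580

For an AR(p) model X_t = c + sum_i phi_i X_{t-i} + eps_t, the
one-step-ahead conditional mean is
  E[X_{t+1} | X_t, ...] = c + sum_i phi_i X_{t+1-i}.
Substitute known values:
  E[X_{t+1} | ...] = (-0.28) * (-4) + (-0.281) * (2)
                   = 0.5580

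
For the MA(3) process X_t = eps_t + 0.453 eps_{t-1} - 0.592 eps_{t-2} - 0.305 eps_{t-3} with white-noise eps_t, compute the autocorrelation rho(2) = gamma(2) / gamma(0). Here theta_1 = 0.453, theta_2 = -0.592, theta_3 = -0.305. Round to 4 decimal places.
\rho(2) = -0.4429

For an MA(q) process with theta_0 = 1, the autocovariance is
  gamma(k) = sigma^2 * sum_{i=0..q-k} theta_i * theta_{i+k},
and rho(k) = gamma(k) / gamma(0). Sigma^2 cancels.
  numerator   = (1)*(-0.592) + (0.453)*(-0.305) = -0.730165.
  denominator = (1)^2 + (0.453)^2 + (-0.592)^2 + (-0.305)^2 = 1.648698.
  rho(2) = -0.730165 / 1.648698 = -0.4429.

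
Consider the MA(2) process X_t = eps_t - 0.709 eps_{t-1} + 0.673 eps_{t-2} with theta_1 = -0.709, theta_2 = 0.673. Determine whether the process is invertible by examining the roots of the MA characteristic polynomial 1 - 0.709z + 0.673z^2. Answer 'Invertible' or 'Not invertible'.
\text{Invertible}

The MA(q) characteristic polynomial is P(z) = 1 - 0.709z + 0.673z^2.
Invertibility requires all roots to lie outside the unit circle, i.e. |z| > 1 for every root.
Set 1 + (-0.709) z + (0.673) z^2 = 0, i.e. a z^2 + b z + c = 0 with a = 0.673, b = -0.709, c = 1.
Discriminant D = b^2 - 4ac = (-0.709)^2 - 4*(0.673)*1 = 0.502681 - (2.692) = -2.189319.
D < 0, so the roots are the complex-conjugate pair z = (-b +/- i sqrt(-D)) / (2a) = 0.5267 +/- 1.0993i.
For a conjugate pair |z|^2 = z * conj(z) = (product of roots) = c/a = 1/(0.673) = 1.485884, so |z| = sqrt(1.485884) = 1.219 for both roots.
Moduli of all roots: 1.2190, 1.2190.
All moduli strictly greater than 1? Yes.
Verdict: Invertible.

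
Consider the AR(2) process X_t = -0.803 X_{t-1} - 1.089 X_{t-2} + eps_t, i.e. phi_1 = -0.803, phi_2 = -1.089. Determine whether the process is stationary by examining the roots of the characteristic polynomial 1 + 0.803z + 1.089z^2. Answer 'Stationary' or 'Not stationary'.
\text{Not stationary}

The AR(p) characteristic polynomial is P(z) = 1 + 0.803z + 1.089z^2.
Stationarity requires all roots to lie outside the unit circle, i.e. |z| > 1 for every root.
Set 1 + (0.803) z + (1.089) z^2 = 0, i.e. a z^2 + b z + c = 0 with a = 1.089, b = 0.803, c = 1.
Discriminant D = b^2 - 4ac = (0.803)^2 - 4*(1.089)*1 = 0.644809 - (4.356) = -3.711191.
D < 0, so the roots are the complex-conjugate pair z = (-b +/- i sqrt(-D)) / (2a) = -0.3687 +/- 0.8845i.
For a conjugate pair |z|^2 = z * conj(z) = (product of roots) = c/a = 1/(1.089) = 0.918274, so |z| = sqrt(0.918274) = 0.9583 for both roots.
Moduli of all roots: 0.9583, 0.9583.
All moduli strictly greater than 1? No.
Verdict: Not stationary.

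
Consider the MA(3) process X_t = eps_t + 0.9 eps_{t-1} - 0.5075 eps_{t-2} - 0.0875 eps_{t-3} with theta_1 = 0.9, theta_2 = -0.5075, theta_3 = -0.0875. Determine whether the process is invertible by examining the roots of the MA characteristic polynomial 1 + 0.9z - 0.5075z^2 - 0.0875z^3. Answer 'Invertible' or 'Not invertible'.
\text{Not invertible}

The MA(q) characteristic polynomial is P(z) = 1 + 0.9z - 0.5075z^2 - 0.0875z^3.
Invertibility requires all roots to lie outside the unit circle, i.e. |z| > 1 for every root.
Degree 3: look for a simple real root z0 first, then factor out (1 - z/z0) and solve the remaining quadratic.
Testing z0 = -0.8: P(-0.8) = 1 + (0.9)(-0.8) + (-0.5075)(-0.8)^2 + (-0.0875)(-0.8)^3
  = 1 + (-0.72) + (-0.3248) + (0.0448) = 0.  So z_0 = -0.8 is a root, |z_0| = 0.8.
Divide out the factor (1 + 1.25 z) = (1 - z/z0) (since 1/z0 = -1.25):
  P(z) = (1 + 1.25 z)(1 + (-0.35) z + (-0.07) z^2)
  [check: z-coef -0.35 - (-1.25) = 0.9; z^2-coef -0.07 - (-1.25)(-0.35) = -0.5075; z^3-coef -(-1.25)(-0.07) = -0.0875.]
Remaining roots from the quadratic factor 1 + (-0.35) z + (-0.07) z^2:
  Set 1 + (-0.35) z + (-0.07) z^2 = 0, i.e. a z^2 + b z + c = 0 with a = -0.07, b = -0.35, c = 1.
  Discriminant D = b^2 - 4ac = (-0.35)^2 - 4*(-0.07)*1 = 0.1225 - (-0.28) = 0.4025.
  D >= 0, so the roots are real: z = (-b +/- sqrt(D)) / (2a) = (0.35 +/- 0.634429) / (-0.14).
    z_1 = (0.35 + 0.634429) / (-0.14) = -7.0316,   |z_1| = 7.0316.
    z_2 = (0.35 - 0.634429) / (-0.14) = 2.0316,   |z_2| = 2.0316.
Moduli of all roots: 0.8000, 7.0316, 2.0316.
All moduli strictly greater than 1? No.
Verdict: Not invertible.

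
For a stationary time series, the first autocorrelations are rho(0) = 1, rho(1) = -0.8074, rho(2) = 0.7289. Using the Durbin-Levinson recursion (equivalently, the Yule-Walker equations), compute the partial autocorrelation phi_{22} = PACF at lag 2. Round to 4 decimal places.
\phi_{22} = 0.2212

The PACF at lag k is phi_{kk}, the last component of the solution
to the Yule-Walker system G_k phi = r_k where
  (G_k)_{ij} = rho(|i - j|), (r_k)_i = rho(i), i,j = 1..k.
Equivalently, Durbin-Levinson gives phi_{kk} iteratively:
  phi_{11} = rho(1)
  phi_{kk} = [rho(k) - sum_{j=1..k-1} phi_{k-1,j} rho(k-j)]
            / [1 - sum_{j=1..k-1} phi_{k-1,j} rho(j)],
  phi_{k,j} = phi_{k-1,j} - phi_{kk} phi_{k-1,k-j},  j = 1..k-1.
Step k = 1:
  phi_11 = rho(1) = -0.8074.
Step k = 2:
  phi_22 = [rho(2) - phi_11 rho(1)] / [1 - phi_11 rho(1)] = [0.7289 - (-0.8074)(-0.8074)] / [1 - (-0.8074)(-0.8074)]
         = 0.07700524 / 0.34810524 = 0.2212.
Therefore phi_{22} = 0.2212.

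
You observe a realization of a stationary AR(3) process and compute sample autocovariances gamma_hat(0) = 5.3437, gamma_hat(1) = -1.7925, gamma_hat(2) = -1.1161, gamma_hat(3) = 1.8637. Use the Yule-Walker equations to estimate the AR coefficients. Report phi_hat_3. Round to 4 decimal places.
\hat\phi_{3} = 0.1710

The Yule-Walker equations for an AR(p) process read, in matrix form,
  Gamma_p phi = r_p,   with   (Gamma_p)_{ij} = gamma(|i - j|),
                       (r_p)_i = gamma(i),   i,j = 1..p.
Substitute the sample gammas (Toeplitz matrix and right-hand side of size 3):
  Gamma_p = [[5.3437, -1.7925, -1.1161], [-1.7925, 5.3437, -1.7925], [-1.1161, -1.7925, 5.3437]]
  r_p     = [-1.7925, -1.1161, 1.8637]
Written out (R1..R3):
  (R1) 5.3437 phi_1 - 1.7925 phi_2 - 1.1161 phi_3 = -1.7925
  (R2) -1.7925 phi_1 + 5.3437 phi_2 - 1.7925 phi_3 = -1.1161
  (R3) -1.1161 phi_1 - 1.7925 phi_2 + 5.3437 phi_3 = 1.8637
Gaussian elimination:
  R2 <- R2 - (-1.7925/5.3437) R1 = R2 - (-0.335442) R1:  4.742421 phi_2 - 2.166887 phi_3 = -1.717379
  R3 <- R3 - (-1.1161/5.3437) R1 = R3 - (-0.208863) R1:  -2.166887 phi_2 + 5.110588 phi_3 = 1.489313
  R3 <- R3 - (-2.166887/4.742421) R2 = R3 - (-0.456916) R2:  4.120504 phi_3 = 0.704616
Back-substitution:
  phi_hat_3 = 0.704616 / 4.120504 = 0.171002
  phi_hat_2 = (-1.717379 - (-2.166887)(0.171002)) / 4.742421 = -0.283998
  phi_hat_1 = (-1.7925 - (-1.7925)(-0.283998) - (-1.1161)(0.171002)) / 5.3437 = -0.39499
So phi_hat = [-0.3950, -0.2840, 0.1710].
Therefore phi_hat_3 = 0.1710.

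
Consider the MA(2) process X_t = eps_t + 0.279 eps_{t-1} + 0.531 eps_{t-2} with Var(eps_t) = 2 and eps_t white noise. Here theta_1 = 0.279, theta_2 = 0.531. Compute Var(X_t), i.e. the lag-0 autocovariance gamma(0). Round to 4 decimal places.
\gamma(0) = 2.7196

For an MA(q) process X_t = eps_t + sum_i theta_i eps_{t-i} with
Var(eps_t) = sigma^2, the variance is
  gamma(0) = sigma^2 * (1 + sum_i theta_i^2).
  sum_i theta_i^2 = (0.279)^2 + (0.531)^2 = 0.077841 + 0.281961 = 0.359802.
  gamma(0) = 2 * (1 + 0.359802) = 2 * 1.359802 = 2.719604, which rounds to 2.7196.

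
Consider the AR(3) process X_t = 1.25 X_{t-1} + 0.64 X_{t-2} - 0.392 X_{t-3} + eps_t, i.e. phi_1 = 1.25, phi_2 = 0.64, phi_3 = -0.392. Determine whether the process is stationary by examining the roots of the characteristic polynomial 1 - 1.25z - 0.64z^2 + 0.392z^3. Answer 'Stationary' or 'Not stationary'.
\text{Not stationary}

The AR(p) characteristic polynomial is P(z) = 1 - 1.25z - 0.64z^2 + 0.392z^3.
Stationarity requires all roots to lie outside the unit circle, i.e. |z| > 1 for every root.
Degree 3: look for a simple real root z0 first, then factor out (1 - z/z0) and solve the remaining quadratic.
Testing z0 = 2.5: P(2.5) = 1 + (-1.25)(2.5) + (-0.64)(2.5)^2 + (0.392)(2.5)^3
  = 1 + (-3.125) + (-4) + (6.125) = 0.  So z_0 = 2.5 is a root, |z_0| = 2.5.
Divide out the factor (1 - 0.4 z) = (1 - z/z0) (since 1/z0 = 0.4):
  P(z) = (1 - 0.4 z)(1 + (-0.85) z + (-0.98) z^2)
  [check: z-coef -0.85 - (0.4) = -1.25; z^2-coef -0.98 - (0.4)(-0.85) = -0.64; z^3-coef -(0.4)(-0.98) = 0.392.]
Remaining roots from the quadratic factor 1 + (-0.85) z + (-0.98) z^2:
  Set 1 + (-0.85) z + (-0.98) z^2 = 0, i.e. a z^2 + b z + c = 0 with a = -0.98, b = -0.85, c = 1.
  Discriminant D = b^2 - 4ac = (-0.85)^2 - 4*(-0.98)*1 = 0.7225 - (-3.92) = 4.6425.
  D >= 0, so the roots are real: z = (-b +/- sqrt(D)) / (2a) = (0.85 +/- 2.154646) / (-1.96).
    z_1 = (0.85 + 2.154646) / (-1.96) = -1.533,   |z_1| = 1.533.
    z_2 = (0.85 - 2.154646) / (-1.96) = 0.6656,   |z_2| = 0.6656.
Moduli of all roots: 2.5000, 1.5330, 0.6656.
All moduli strictly greater than 1? No.
Verdict: Not stationary.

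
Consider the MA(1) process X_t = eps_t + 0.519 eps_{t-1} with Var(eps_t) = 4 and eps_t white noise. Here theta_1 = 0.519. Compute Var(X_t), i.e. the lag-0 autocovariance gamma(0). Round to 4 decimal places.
\gamma(0) = 5.0774

For an MA(q) process X_t = eps_t + sum_i theta_i eps_{t-i} with
Var(eps_t) = sigma^2, the variance is
  gamma(0) = sigma^2 * (1 + sum_i theta_i^2).
  sum_i theta_i^2 = (0.519)^2 = 0.269361.
  gamma(0) = 4 * (1 + 0.269361) = 4 * 1.269361 = 5.077444, which rounds to 5.0774.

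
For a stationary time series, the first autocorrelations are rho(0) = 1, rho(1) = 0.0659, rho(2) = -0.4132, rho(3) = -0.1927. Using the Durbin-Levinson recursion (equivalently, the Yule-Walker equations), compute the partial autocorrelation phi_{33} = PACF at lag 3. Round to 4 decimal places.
\phi_{33} = -0.1541

The PACF at lag k is phi_{kk}, the last component of the solution
to the Yule-Walker system G_k phi = r_k where
  (G_k)_{ij} = rho(|i - j|), (r_k)_i = rho(i), i,j = 1..k.
Equivalently, Durbin-Levinson gives phi_{kk} iteratively:
  phi_{11} = rho(1)
  phi_{kk} = [rho(k) - sum_{j=1..k-1} phi_{k-1,j} rho(k-j)]
            / [1 - sum_{j=1..k-1} phi_{k-1,j} rho(j)],
  phi_{k,j} = phi_{k-1,j} - phi_{kk} phi_{k-1,k-j},  j = 1..k-1.
Step k = 1:
  phi_11 = rho(1) = 0.0659.
Step k = 2:
  phi_22 = [rho(2) - phi_11 rho(1)] / [1 - phi_11 rho(1)] = [-0.4132 - (0.0659)(0.0659)] / [1 - (0.0659)(0.0659)]
         = -0.41754281 / 0.99565719 = -0.419364.
  Update: phi_21 = phi_11 - phi_22 phi_11 = 0.0659 - (-0.419364)(0.0659) = 0.093536.
Step k = 3:
  phi_33 = [rho(3) - phi_21 rho(2) - phi_22 rho(1)] / [1 - phi_21 rho(1) - phi_22 rho(2)]
    numerator   = -0.1927 - (0.093536)(-0.4132) - (-0.419364)(0.0659) = -0.1264148
    denominator = 1 - (0.093536)(0.0659) - (-0.419364)(-0.4132) = 0.82055476
  phi_33 = -0.1264148 / 0.82055476 = -0.1541.
Therefore phi_{33} = -0.1541.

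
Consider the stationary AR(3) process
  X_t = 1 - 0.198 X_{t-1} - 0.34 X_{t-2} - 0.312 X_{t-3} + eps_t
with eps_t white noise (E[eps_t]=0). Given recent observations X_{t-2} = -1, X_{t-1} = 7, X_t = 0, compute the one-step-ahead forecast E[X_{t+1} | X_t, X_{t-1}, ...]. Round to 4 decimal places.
E[X_{t+1} \mid \mathcal F_t] = -1.0680

For an AR(p) model X_t = c + sum_i phi_i X_{t-i} + eps_t, the
one-step-ahead conditional mean is
  E[X_{t+1} | X_t, ...] = c + sum_i phi_i X_{t+1-i}.
Substitute known values:
  E[X_{t+1} | ...] = 1 + (-0.198) * (0) + (-0.34) * (7) + (-0.312) * (-1)
                   = -1.0680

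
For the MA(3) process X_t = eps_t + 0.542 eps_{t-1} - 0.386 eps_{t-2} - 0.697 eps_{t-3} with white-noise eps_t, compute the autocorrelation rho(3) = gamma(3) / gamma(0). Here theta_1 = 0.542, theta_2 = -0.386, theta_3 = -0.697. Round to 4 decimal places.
\rho(3) = -0.3614

For an MA(q) process with theta_0 = 1, the autocovariance is
  gamma(k) = sigma^2 * sum_{i=0..q-k} theta_i * theta_{i+k},
and rho(k) = gamma(k) / gamma(0). Sigma^2 cancels.
  numerator   = (1)*(-0.697) = -0.697.
  denominator = (1)^2 + (0.542)^2 + (-0.386)^2 + (-0.697)^2 = 1.928569.
  rho(3) = -0.697 / 1.928569 = -0.3614.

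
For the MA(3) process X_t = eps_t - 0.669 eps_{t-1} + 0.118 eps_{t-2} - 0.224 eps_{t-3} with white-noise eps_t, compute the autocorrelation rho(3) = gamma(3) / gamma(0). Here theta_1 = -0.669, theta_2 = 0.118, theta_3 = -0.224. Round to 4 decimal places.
\rho(3) = -0.1482

For an MA(q) process with theta_0 = 1, the autocovariance is
  gamma(k) = sigma^2 * sum_{i=0..q-k} theta_i * theta_{i+k},
and rho(k) = gamma(k) / gamma(0). Sigma^2 cancels.
  numerator   = (1)*(-0.224) = -0.224.
  denominator = (1)^2 + (-0.669)^2 + (0.118)^2 + (-0.224)^2 = 1.511661.
  rho(3) = -0.224 / 1.511661 = -0.1482.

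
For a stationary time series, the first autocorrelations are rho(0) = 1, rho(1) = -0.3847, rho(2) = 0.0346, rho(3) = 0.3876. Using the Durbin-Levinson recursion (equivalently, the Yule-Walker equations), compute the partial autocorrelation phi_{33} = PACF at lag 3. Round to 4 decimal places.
\phi_{33} = 0.4200

The PACF at lag k is phi_{kk}, the last component of the solution
to the Yule-Walker system G_k phi = r_k where
  (G_k)_{ij} = rho(|i - j|), (r_k)_i = rho(i), i,j = 1..k.
Equivalently, Durbin-Levinson gives phi_{kk} iteratively:
  phi_{11} = rho(1)
  phi_{kk} = [rho(k) - sum_{j=1..k-1} phi_{k-1,j} rho(k-j)]
            / [1 - sum_{j=1..k-1} phi_{k-1,j} rho(j)],
  phi_{k,j} = phi_{k-1,j} - phi_{kk} phi_{k-1,k-j},  j = 1..k-1.
Step k = 1:
  phi_11 = rho(1) = -0.3847.
Step k = 2:
  phi_22 = [rho(2) - phi_11 rho(1)] / [1 - phi_11 rho(1)] = [0.0346 - (-0.3847)(-0.3847)] / [1 - (-0.3847)(-0.3847)]
         = -0.11339409 / 0.85200591 = -0.133091.
  Update: phi_21 = phi_11 - phi_22 phi_11 = -0.3847 - (-0.133091)(-0.3847) = -0.4359.
Step k = 3:
  phi_33 = [rho(3) - phi_21 rho(2) - phi_22 rho(1)] / [1 - phi_21 rho(1) - phi_22 rho(2)]
    numerator   = 0.3876 - (-0.4359)(0.0346) - (-0.133091)(-0.3847) = 0.35148214
    denominator = 1 - (-0.4359)(-0.3847) - (-0.133091)(0.0346) = 0.83691421
  phi_33 = 0.35148214 / 0.83691421 = 0.42.
Therefore phi_{33} = 0.4200.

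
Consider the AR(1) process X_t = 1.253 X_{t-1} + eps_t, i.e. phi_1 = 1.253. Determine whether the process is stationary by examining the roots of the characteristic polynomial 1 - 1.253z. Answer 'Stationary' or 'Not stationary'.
\text{Not stationary}

The AR(p) characteristic polynomial is P(z) = 1 - 1.253z.
Stationarity requires all roots to lie outside the unit circle, i.e. |z| > 1 for every root.
This is linear in z: 1 + (-1.253) z = 0  =>  z = -1/(-1.253) = 0.798085,  |z| = 0.798085.
Moduli of all roots: 0.7981.
All moduli strictly greater than 1? No.
Verdict: Not stationary.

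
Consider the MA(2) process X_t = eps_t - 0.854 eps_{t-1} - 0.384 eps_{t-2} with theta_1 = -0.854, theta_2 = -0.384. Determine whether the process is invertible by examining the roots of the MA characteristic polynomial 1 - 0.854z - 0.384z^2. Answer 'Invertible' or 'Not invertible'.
\text{Not invertible}

The MA(q) characteristic polynomial is P(z) = 1 - 0.854z - 0.384z^2.
Invertibility requires all roots to lie outside the unit circle, i.e. |z| > 1 for every root.
Set 1 + (-0.854) z + (-0.384) z^2 = 0, i.e. a z^2 + b z + c = 0 with a = -0.384, b = -0.854, c = 1.
Discriminant D = b^2 - 4ac = (-0.854)^2 - 4*(-0.384)*1 = 0.729316 - (-1.536) = 2.265316.
D >= 0, so the roots are real: z = (-b +/- sqrt(D)) / (2a) = (0.854 +/- 1.505097) / (-0.768).
  z_1 = (0.854 + 1.505097) / (-0.768) = -3.0717,   |z_1| = 3.0717.
  z_2 = (0.854 - 1.505097) / (-0.768) = 0.8478,   |z_2| = 0.8478.
Moduli of all roots: 3.0717, 0.8478.
All moduli strictly greater than 1? No.
Verdict: Not invertible.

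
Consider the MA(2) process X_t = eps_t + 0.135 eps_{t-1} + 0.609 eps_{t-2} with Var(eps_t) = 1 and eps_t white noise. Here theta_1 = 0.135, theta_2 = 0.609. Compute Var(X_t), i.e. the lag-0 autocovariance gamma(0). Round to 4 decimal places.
\gamma(0) = 1.3891

For an MA(q) process X_t = eps_t + sum_i theta_i eps_{t-i} with
Var(eps_t) = sigma^2, the variance is
  gamma(0) = sigma^2 * (1 + sum_i theta_i^2).
  sum_i theta_i^2 = (0.135)^2 + (0.609)^2 = 0.018225 + 0.370881 = 0.389106.
  gamma(0) = 1 * (1 + 0.389106) = 1 * 1.389106 = 1.389106, which rounds to 1.3891.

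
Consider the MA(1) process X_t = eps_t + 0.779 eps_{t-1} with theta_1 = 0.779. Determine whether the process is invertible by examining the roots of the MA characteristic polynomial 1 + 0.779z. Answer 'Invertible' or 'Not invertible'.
\text{Invertible}

The MA(q) characteristic polynomial is P(z) = 1 + 0.779z.
Invertibility requires all roots to lie outside the unit circle, i.e. |z| > 1 for every root.
This is linear in z: 1 + (0.779) z = 0  =>  z = -1/(0.779) = -1.283697,  |z| = 1.283697.
Moduli of all roots: 1.2837.
All moduli strictly greater than 1? Yes.
Verdict: Invertible.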